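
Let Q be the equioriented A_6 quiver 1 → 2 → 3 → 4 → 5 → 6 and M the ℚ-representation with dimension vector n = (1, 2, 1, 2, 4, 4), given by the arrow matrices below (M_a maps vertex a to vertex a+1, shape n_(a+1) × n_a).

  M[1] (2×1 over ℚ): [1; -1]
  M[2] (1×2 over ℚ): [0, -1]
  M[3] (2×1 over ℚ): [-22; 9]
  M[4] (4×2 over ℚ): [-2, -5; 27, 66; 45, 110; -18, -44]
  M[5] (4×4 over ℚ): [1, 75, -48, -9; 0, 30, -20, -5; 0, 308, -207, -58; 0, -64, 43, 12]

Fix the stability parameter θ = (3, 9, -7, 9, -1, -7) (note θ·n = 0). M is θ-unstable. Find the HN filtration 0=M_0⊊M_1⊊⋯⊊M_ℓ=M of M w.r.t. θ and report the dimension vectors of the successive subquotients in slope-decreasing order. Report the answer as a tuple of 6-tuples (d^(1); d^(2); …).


Barcode: M ≅ I[1,6], I[2,2], I[4,6], I[5,5], I[5,6], I[6,6]. HN layers by μ_θ (6 steps, strictly decreasing):
  μ^(1)=9; μ^(2)=1; μ^(3)=1/3; μ^(4)=-1; μ^(5)=-4; μ^(6)=-7

((0, 1, 0, 0, 0, 0); (1, 1, 1, 1, 1, 1); (0, 0, 0, 1, 1, 1); (0, 0, 0, 0, 1, 0); (0, 0, 0, 0, 1, 1); (0, 0, 0, 0, 0, 1))


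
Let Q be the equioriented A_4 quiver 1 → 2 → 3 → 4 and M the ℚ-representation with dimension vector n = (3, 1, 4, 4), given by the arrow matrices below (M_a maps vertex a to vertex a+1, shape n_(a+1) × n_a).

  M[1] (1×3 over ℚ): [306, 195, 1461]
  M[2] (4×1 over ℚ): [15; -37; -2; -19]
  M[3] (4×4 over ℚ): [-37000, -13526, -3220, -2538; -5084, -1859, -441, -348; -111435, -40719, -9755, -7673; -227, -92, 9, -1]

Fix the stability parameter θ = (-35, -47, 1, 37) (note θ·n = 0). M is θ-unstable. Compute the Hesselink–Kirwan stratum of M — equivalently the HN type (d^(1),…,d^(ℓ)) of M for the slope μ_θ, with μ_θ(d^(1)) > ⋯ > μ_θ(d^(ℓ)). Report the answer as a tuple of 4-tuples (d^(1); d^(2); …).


Barcode: M ≅ I[1,1]^2, I[1,4], I[3,4]^3. HN layers by μ_θ (4 steps, strictly decreasing):
  μ^(1)=37; μ^(2)=1; μ^(3)=-35; μ^(4)=-41

((0, 0, 0, 4); (0, 0, 4, 0); (2, 0, 0, 0); (1, 1, 0, 0))


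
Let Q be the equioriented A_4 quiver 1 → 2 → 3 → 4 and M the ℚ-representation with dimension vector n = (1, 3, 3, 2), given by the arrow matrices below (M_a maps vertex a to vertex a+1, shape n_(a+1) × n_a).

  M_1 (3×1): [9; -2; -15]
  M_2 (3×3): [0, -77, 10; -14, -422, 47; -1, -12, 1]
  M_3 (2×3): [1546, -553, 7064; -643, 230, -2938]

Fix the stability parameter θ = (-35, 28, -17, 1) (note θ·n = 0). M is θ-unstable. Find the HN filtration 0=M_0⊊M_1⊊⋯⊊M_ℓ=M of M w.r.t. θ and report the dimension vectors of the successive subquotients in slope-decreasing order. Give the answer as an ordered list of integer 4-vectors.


Via rank(M_{q-1}∘⋯∘M_p): M ≅ I[1,4], I[2,3], I[2,4].
μ_θ-semistable layers: μ^(1)=11/2; μ^(2)=4; μ^(3)=-35

((0, 1, 1, 0); (0, 2, 2, 2); (1, 0, 0, 0))


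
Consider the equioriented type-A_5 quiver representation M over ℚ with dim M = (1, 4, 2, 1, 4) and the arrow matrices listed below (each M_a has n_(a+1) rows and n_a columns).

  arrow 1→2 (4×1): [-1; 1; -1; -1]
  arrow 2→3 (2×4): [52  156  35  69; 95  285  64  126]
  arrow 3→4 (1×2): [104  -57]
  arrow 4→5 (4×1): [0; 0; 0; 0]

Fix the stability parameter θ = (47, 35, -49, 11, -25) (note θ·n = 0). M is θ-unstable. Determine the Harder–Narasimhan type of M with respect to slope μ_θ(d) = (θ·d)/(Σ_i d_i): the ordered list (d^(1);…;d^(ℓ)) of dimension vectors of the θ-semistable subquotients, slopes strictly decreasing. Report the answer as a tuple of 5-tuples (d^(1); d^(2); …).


Barcode: M ≅ I[1,2], I[2,2], I[2,3], I[2,4], I[5,5]^4. HN layers by μ_θ (5 steps, strictly decreasing):
  μ^(1)=41; μ^(2)=35; μ^(3)=11; μ^(4)=-7; μ^(5)=-25

((1, 1, 0, 0, 0); (0, 1, 0, 0, 0); (0, 0, 0, 1, 0); (0, 2, 2, 0, 0); (0, 0, 0, 0, 4))


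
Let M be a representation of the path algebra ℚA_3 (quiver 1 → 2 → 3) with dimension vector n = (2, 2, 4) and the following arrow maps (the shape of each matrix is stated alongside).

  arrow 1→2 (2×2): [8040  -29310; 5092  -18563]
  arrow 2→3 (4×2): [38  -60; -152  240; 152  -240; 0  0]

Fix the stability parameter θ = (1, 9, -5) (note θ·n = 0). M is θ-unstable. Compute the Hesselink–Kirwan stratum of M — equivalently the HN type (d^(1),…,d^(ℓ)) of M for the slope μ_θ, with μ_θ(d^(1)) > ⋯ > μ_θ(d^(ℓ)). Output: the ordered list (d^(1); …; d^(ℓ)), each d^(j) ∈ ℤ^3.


Via rank(M_{q-1}∘⋯∘M_p): M ≅ I[1,1], I[1,2], I[2,3], I[3,3]^3.
μ_θ-semistable layers: μ^(1)=9; μ^(2)=2; μ^(3)=1; μ^(4)=-5

((0, 1, 0); (0, 1, 1); (2, 0, 0); (0, 0, 3))


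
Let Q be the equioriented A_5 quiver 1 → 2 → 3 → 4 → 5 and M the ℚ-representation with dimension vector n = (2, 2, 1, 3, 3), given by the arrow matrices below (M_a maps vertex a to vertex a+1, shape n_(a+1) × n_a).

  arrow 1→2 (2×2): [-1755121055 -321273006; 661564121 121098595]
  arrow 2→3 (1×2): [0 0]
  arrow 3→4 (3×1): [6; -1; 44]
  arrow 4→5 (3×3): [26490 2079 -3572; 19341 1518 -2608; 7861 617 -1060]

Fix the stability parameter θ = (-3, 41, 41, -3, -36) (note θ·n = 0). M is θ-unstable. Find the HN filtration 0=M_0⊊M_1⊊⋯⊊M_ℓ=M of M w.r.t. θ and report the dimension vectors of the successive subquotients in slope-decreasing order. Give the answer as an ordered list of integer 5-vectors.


Via rank(M_{q-1}∘⋯∘M_p): M ≅ I[1,2]^2, I[3,5], I[4,4], I[4,5], I[5,5].
μ_θ-semistable layers: μ^(1)=41; μ^(2)=2/3; μ^(3)=-3; μ^(4)=-39/2; μ^(5)=-36

((0, 2, 0, 0, 0); (0, 0, 1, 1, 1); (2, 0, 0, 1, 0); (0, 0, 0, 1, 1); (0, 0, 0, 0, 1))


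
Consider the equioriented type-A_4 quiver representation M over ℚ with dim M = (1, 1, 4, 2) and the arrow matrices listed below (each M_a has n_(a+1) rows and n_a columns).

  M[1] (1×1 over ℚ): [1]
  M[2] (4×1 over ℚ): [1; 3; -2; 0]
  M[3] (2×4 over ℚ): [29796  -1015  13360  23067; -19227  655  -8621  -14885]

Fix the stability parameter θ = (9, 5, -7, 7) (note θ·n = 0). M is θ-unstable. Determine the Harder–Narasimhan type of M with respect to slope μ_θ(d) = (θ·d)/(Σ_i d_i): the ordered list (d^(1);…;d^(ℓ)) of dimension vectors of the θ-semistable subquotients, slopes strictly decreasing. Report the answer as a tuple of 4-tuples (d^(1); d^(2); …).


Interval decomposition of M: I[1,4], I[3,3]^2, I[3,4].
HN type (ℓ=3): μ^(1)=7; μ^(2)=7/3; μ^(3)=-7

((0, 0, 0, 2); (1, 1, 1, 0); (0, 0, 3, 0))


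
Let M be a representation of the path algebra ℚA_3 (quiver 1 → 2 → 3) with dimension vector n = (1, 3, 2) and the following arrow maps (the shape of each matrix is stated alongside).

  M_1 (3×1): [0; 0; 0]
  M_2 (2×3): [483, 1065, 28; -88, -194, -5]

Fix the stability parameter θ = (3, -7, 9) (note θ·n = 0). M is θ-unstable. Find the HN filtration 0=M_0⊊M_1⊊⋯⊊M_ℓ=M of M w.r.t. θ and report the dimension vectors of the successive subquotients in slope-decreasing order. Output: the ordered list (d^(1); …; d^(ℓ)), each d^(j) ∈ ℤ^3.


Interval decomposition of M: I[1,1], I[2,2], I[2,3]^2.
HN type (ℓ=3): μ^(1)=9; μ^(2)=3; μ^(3)=-7

((0, 0, 2); (1, 0, 0); (0, 3, 0))


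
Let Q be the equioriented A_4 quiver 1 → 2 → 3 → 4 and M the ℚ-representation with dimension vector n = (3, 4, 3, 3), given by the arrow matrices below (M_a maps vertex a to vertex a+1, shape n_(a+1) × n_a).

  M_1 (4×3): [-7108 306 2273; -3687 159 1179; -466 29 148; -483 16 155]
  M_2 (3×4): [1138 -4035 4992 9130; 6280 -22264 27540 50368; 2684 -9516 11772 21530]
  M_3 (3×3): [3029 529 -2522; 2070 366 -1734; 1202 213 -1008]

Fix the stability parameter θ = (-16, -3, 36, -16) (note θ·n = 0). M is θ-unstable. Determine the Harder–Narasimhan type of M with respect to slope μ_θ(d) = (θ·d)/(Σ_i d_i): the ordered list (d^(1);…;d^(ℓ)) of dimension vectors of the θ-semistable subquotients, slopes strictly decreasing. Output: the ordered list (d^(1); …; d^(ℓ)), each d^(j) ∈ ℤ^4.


Via rank(M_{q-1}∘⋯∘M_p): M ≅ I[1,2], I[1,4]^2, I[2,4].
μ_θ-semistable layers: μ^(1)=10; μ^(2)=-3; μ^(3)=-16

((0, 0, 3, 3); (0, 4, 0, 0); (3, 0, 0, 0))


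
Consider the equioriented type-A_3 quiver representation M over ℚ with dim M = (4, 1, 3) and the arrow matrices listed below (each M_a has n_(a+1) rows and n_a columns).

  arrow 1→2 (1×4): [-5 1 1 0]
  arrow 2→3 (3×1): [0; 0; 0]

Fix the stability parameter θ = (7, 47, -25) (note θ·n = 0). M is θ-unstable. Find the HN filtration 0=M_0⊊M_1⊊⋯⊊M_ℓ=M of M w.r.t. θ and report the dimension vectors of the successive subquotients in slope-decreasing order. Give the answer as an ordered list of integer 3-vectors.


Interval decomposition of M: I[1,1]^3, I[1,2], I[3,3]^3.
HN type (ℓ=3): μ^(1)=47; μ^(2)=7; μ^(3)=-25

((0, 1, 0); (4, 0, 0); (0, 0, 3))


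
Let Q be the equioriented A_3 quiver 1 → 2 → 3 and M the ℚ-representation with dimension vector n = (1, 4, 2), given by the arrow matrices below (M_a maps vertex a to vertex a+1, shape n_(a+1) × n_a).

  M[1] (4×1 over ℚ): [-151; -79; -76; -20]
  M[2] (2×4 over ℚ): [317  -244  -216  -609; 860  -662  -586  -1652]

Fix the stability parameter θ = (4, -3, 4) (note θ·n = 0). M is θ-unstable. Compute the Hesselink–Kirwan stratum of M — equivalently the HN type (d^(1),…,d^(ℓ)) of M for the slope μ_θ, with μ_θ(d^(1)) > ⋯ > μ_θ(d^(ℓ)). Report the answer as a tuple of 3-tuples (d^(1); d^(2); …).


Barcode: M ≅ I[1,3], I[2,2]^2, I[2,3]. HN layers by μ_θ (3 steps, strictly decreasing):
  μ^(1)=4; μ^(2)=1/2; μ^(3)=-3

((0, 0, 2); (1, 1, 0); (0, 3, 0))


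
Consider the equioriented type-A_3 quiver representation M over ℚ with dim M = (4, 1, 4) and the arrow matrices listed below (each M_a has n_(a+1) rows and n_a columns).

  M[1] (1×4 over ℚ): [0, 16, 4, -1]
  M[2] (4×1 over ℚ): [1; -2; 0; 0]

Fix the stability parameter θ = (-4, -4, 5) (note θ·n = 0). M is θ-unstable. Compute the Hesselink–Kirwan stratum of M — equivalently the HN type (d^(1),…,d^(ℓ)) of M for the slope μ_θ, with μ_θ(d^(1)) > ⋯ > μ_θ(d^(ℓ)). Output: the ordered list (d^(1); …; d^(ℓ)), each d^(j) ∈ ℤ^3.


Interval decomposition of M: I[1,1]^3, I[1,3], I[3,3]^3.
HN type (ℓ=2): μ^(1)=5; μ^(2)=-4

((0, 0, 4); (4, 1, 0))


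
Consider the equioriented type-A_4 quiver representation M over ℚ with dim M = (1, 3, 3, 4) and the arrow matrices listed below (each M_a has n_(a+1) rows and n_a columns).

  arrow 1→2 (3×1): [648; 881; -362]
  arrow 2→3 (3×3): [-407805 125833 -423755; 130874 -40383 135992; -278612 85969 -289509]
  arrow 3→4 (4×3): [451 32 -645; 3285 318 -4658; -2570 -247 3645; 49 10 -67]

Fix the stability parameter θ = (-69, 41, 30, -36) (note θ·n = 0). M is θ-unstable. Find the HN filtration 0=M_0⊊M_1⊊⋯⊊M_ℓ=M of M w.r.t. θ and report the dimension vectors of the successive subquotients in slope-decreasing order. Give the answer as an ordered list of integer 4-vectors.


Barcode: M ≅ I[1,4], I[2,4]^2, I[4,4]. HN layers by μ_θ (3 steps, strictly decreasing):
  μ^(1)=35/3; μ^(2)=-36; μ^(3)=-69

((0, 3, 3, 3); (0, 0, 0, 1); (1, 0, 0, 0))


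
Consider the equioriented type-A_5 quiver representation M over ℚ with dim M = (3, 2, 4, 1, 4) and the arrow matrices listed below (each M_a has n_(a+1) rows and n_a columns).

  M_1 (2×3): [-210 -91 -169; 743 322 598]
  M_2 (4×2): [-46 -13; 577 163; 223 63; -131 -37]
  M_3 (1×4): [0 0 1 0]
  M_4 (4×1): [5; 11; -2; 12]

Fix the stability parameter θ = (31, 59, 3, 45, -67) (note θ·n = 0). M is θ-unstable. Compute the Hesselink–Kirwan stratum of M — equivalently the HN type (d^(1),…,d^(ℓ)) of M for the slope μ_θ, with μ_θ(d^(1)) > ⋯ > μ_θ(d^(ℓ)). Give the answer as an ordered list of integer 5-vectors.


Interval decomposition of M: I[1,1], I[1,3], I[1,5], I[3,3]^2, I[5,5]^3.
HN type (ℓ=4): μ^(1)=31; μ^(2)=71/5; μ^(3)=3; μ^(4)=-67

((2, 1, 1, 0, 0); (1, 1, 1, 1, 1); (0, 0, 2, 0, 0); (0, 0, 0, 0, 3))


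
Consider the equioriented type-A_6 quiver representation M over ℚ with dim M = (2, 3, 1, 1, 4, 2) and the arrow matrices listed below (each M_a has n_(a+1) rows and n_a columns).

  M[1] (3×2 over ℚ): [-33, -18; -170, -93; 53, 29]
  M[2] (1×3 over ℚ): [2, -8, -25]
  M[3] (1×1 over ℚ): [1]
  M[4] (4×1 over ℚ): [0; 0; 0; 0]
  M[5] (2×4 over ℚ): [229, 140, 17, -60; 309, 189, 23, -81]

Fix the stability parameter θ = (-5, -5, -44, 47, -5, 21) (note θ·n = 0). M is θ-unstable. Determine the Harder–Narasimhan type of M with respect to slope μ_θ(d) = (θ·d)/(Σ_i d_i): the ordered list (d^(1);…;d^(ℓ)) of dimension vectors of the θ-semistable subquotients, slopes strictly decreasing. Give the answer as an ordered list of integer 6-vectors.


Interval decomposition of M: I[1,2], I[1,4], I[2,2], I[5,5]^2, I[5,6]^2.
HN type (ℓ=4): μ^(1)=47; μ^(2)=21; μ^(3)=-5; μ^(4)=-18

((0, 0, 0, 1, 0, 0); (0, 0, 0, 0, 0, 2); (1, 2, 0, 0, 4, 0); (1, 1, 1, 0, 0, 0))


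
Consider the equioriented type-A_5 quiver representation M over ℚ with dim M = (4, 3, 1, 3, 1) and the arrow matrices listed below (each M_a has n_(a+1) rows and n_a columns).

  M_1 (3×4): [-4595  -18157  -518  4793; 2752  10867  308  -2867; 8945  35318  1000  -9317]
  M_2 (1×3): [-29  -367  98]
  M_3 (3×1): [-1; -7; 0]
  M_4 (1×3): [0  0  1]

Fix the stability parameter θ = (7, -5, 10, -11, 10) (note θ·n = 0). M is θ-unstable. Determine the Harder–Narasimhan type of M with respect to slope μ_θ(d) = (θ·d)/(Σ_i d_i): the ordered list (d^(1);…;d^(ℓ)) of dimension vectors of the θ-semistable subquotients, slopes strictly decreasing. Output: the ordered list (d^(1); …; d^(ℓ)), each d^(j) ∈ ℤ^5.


Barcode: M ≅ I[1,1], I[1,2]^2, I[1,4], I[4,4], I[4,5]. HN layers by μ_θ (5 steps, strictly decreasing):
  μ^(1)=10; μ^(2)=7; μ^(3)=1; μ^(4)=1/4; μ^(5)=-11

((0, 0, 0, 0, 1); (1, 0, 0, 0, 0); (2, 2, 0, 0, 0); (1, 1, 1, 1, 0); (0, 0, 0, 2, 0))


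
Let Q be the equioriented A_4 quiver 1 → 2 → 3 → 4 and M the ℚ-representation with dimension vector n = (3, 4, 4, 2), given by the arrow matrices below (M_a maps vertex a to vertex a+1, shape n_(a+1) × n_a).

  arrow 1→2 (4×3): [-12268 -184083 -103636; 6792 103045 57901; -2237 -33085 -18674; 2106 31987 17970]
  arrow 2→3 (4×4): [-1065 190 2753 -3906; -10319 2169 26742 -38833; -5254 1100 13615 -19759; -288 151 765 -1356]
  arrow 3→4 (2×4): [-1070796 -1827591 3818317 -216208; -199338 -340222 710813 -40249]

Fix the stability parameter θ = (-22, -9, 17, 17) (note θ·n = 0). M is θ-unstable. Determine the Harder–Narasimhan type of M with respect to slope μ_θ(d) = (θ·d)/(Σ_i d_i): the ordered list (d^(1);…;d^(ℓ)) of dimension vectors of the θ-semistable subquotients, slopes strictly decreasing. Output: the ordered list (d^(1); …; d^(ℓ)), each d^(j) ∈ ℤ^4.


Interval decomposition of M: I[1,3], I[1,4]^2, I[2,3].
HN type (ℓ=3): μ^(1)=17; μ^(2)=-9; μ^(3)=-22

((0, 0, 4, 2); (0, 4, 0, 0); (3, 0, 0, 0))


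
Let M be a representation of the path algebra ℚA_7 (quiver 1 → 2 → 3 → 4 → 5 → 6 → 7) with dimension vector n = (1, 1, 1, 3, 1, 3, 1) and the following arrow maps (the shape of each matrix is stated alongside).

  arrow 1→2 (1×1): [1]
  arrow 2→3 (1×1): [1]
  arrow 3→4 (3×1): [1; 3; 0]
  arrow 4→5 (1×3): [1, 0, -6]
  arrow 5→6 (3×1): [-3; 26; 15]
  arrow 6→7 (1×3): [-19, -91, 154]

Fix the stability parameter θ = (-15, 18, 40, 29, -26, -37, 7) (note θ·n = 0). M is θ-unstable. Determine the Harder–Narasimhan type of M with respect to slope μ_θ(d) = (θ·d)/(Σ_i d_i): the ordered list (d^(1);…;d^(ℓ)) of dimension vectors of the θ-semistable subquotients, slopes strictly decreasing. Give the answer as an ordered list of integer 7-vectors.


Interval decomposition of M: I[1,7], I[4,4]^2, I[6,6]^2.
HN type (ℓ=5): μ^(1)=29; μ^(2)=7; μ^(3)=24/5; μ^(4)=-15; μ^(5)=-37

((0, 0, 0, 2, 0, 0, 0); (0, 0, 0, 0, 0, 0, 1); (0, 1, 1, 1, 1, 1, 0); (1, 0, 0, 0, 0, 0, 0); (0, 0, 0, 0, 0, 2, 0))


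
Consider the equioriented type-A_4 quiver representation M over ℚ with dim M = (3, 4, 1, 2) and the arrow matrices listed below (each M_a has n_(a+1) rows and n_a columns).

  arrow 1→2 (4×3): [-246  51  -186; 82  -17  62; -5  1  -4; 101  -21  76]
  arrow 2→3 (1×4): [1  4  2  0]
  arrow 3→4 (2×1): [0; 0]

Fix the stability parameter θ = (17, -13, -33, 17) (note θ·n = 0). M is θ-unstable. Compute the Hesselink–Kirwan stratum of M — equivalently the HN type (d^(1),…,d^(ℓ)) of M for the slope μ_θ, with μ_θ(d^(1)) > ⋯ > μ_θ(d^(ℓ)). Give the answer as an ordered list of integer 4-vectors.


Via rank(M_{q-1}∘⋯∘M_p): M ≅ I[1,1], I[1,2], I[1,3], I[2,2]^2, I[4,4]^2.
μ_θ-semistable layers: μ^(1)=17; μ^(2)=2; μ^(3)=-29/3; μ^(4)=-13

((1, 0, 0, 2); (1, 1, 0, 0); (1, 1, 1, 0); (0, 2, 0, 0))


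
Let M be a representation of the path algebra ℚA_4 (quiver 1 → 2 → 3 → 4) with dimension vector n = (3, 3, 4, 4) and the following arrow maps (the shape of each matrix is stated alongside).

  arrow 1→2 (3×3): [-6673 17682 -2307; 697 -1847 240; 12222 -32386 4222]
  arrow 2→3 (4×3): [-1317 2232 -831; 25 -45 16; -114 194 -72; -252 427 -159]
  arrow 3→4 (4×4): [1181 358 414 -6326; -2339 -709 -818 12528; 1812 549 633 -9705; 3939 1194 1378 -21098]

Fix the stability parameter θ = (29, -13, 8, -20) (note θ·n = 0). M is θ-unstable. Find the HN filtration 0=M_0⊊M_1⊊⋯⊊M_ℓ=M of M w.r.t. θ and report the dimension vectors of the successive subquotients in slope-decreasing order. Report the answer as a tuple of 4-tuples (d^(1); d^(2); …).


Via rank(M_{q-1}∘⋯∘M_p): M ≅ I[1,2], I[1,4]^2, I[3,3], I[3,4], I[4,4].
μ_θ-semistable layers: μ^(1)=8; μ^(2)=1; μ^(3)=-6; μ^(4)=-20

((1, 1, 1, 0); (2, 2, 2, 2); (0, 0, 1, 1); (0, 0, 0, 1))


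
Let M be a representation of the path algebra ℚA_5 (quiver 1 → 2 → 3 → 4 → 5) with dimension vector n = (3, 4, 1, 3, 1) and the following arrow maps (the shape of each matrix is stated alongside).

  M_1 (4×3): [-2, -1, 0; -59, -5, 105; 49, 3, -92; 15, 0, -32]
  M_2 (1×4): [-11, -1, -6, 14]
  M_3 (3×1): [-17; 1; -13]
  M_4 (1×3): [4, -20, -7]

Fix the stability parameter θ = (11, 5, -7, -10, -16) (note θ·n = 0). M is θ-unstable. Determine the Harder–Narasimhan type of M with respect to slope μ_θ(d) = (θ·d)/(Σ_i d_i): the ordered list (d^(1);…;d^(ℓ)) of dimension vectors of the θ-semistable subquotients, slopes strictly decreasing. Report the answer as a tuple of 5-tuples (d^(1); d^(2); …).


Interval decomposition of M: I[1,2]^2, I[1,5], I[2,2], I[4,4]^2.
HN type (ℓ=4): μ^(1)=8; μ^(2)=5; μ^(3)=-17/5; μ^(4)=-10

((2, 2, 0, 0, 0); (0, 1, 0, 0, 0); (1, 1, 1, 1, 1); (0, 0, 0, 2, 0))


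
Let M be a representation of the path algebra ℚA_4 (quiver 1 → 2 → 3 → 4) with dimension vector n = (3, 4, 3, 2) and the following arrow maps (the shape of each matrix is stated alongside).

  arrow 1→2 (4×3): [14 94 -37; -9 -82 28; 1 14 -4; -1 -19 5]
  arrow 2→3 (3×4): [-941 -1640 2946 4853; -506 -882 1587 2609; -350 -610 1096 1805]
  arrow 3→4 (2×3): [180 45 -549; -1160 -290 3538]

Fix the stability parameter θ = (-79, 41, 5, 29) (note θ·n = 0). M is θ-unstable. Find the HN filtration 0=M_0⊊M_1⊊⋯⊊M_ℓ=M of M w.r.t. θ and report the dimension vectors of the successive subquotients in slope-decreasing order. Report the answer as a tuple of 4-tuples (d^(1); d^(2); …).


Via rank(M_{q-1}∘⋯∘M_p): M ≅ I[1,3]^2, I[1,4], I[2,2], I[4,4].
μ_θ-semistable layers: μ^(1)=41; μ^(2)=29; μ^(3)=23; μ^(4)=-79

((0, 1, 0, 0); (0, 0, 0, 2); (0, 3, 3, 0); (3, 0, 0, 0))


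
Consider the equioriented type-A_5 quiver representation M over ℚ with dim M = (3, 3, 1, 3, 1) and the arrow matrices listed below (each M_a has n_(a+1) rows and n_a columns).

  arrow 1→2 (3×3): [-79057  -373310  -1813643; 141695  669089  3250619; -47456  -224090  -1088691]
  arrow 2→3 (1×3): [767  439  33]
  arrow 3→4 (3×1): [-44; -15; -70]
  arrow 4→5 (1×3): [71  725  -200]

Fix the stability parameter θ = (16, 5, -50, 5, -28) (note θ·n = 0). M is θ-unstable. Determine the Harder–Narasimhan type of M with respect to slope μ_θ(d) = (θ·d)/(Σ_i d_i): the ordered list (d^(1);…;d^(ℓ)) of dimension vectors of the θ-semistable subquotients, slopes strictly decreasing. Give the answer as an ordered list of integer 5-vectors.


Barcode: M ≅ I[1,2]^2, I[1,5], I[4,4]^2. HN layers by μ_θ (3 steps, strictly decreasing):
  μ^(1)=21/2; μ^(2)=5; μ^(3)=-52/5

((2, 2, 0, 0, 0); (0, 0, 0, 2, 0); (1, 1, 1, 1, 1))


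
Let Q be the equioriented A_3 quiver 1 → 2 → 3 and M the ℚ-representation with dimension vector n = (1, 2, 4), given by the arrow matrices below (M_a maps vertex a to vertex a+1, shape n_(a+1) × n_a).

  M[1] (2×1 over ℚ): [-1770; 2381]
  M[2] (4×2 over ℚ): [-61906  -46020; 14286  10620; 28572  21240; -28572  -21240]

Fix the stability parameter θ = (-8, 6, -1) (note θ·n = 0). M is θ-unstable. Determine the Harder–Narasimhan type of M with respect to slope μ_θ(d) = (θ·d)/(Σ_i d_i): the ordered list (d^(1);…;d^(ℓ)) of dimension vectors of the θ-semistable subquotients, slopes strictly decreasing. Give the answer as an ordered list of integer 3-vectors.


Via rank(M_{q-1}∘⋯∘M_p): M ≅ I[1,2], I[2,3], I[3,3]^3.
μ_θ-semistable layers: μ^(1)=6; μ^(2)=5/2; μ^(3)=-1; μ^(4)=-8

((0, 1, 0); (0, 1, 1); (0, 0, 3); (1, 0, 0))


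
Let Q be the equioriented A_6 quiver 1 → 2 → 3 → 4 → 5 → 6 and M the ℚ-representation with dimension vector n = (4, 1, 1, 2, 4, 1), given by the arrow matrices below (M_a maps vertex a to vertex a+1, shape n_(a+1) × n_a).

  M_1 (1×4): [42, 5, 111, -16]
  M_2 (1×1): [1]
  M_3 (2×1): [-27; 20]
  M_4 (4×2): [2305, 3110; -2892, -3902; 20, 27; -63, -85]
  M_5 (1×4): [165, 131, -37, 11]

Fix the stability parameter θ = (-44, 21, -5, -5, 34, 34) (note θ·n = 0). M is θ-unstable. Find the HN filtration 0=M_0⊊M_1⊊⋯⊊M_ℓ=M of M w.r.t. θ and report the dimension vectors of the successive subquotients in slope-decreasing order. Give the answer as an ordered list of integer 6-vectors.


Via rank(M_{q-1}∘⋯∘M_p): M ≅ I[1,1]^3, I[1,5], I[4,6], I[5,5]^2.
μ_θ-semistable layers: μ^(1)=34; μ^(2)=11/3; μ^(3)=-5; μ^(4)=-44

((0, 0, 0, 0, 4, 1); (0, 1, 1, 1, 0, 0); (0, 0, 0, 1, 0, 0); (4, 0, 0, 0, 0, 0))


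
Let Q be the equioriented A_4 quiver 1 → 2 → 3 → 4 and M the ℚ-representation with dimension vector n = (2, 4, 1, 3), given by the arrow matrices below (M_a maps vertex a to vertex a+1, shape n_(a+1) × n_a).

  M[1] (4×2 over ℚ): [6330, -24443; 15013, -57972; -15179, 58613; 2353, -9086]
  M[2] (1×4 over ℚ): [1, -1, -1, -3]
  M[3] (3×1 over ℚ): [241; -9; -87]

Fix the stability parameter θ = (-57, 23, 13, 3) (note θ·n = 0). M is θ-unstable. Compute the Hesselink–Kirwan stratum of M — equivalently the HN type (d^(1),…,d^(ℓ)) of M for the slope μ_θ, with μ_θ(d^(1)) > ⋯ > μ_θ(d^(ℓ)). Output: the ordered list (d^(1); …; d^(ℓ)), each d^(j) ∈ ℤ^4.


Barcode: M ≅ I[1,2], I[1,4], I[2,2]^2, I[4,4]^2. HN layers by μ_θ (4 steps, strictly decreasing):
  μ^(1)=23; μ^(2)=13; μ^(3)=3; μ^(4)=-57

((0, 3, 0, 0); (0, 1, 1, 1); (0, 0, 0, 2); (2, 0, 0, 0))


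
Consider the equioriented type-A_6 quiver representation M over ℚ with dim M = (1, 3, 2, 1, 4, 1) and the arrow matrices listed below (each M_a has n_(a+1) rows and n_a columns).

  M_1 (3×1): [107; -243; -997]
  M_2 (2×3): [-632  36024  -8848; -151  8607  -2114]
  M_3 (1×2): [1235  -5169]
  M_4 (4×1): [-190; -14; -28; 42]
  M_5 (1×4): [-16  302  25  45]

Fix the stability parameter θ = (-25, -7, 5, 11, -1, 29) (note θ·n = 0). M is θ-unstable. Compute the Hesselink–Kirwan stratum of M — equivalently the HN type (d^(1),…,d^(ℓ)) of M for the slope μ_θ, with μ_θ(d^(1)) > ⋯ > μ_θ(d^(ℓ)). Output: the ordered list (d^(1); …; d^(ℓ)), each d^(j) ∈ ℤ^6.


Interval decomposition of M: I[1,2], I[2,2], I[2,6], I[3,3], I[5,5]^3.
HN type (ℓ=5): μ^(1)=29; μ^(2)=5; μ^(3)=-1; μ^(4)=-7; μ^(5)=-25

((0, 0, 0, 0, 0, 1); (0, 0, 2, 1, 1, 0); (0, 0, 0, 0, 3, 0); (0, 3, 0, 0, 0, 0); (1, 0, 0, 0, 0, 0))


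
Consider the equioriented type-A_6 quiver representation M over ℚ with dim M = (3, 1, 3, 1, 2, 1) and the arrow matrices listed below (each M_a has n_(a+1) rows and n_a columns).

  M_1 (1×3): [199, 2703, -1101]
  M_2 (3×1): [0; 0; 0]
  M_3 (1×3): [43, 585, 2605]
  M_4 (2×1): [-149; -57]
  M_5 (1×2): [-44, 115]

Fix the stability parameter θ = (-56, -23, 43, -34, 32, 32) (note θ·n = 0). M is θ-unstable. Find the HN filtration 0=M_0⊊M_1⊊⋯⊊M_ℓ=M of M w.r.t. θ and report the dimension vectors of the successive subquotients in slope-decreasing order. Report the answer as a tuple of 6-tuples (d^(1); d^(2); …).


Via rank(M_{q-1}∘⋯∘M_p): M ≅ I[1,1]^2, I[1,2], I[3,3]^2, I[3,6], I[5,5].
μ_θ-semistable layers: μ^(1)=43; μ^(2)=32; μ^(3)=9/2; μ^(4)=-23; μ^(5)=-56

((0, 0, 2, 0, 0, 0); (0, 0, 0, 0, 2, 1); (0, 0, 1, 1, 0, 0); (0, 1, 0, 0, 0, 0); (3, 0, 0, 0, 0, 0))


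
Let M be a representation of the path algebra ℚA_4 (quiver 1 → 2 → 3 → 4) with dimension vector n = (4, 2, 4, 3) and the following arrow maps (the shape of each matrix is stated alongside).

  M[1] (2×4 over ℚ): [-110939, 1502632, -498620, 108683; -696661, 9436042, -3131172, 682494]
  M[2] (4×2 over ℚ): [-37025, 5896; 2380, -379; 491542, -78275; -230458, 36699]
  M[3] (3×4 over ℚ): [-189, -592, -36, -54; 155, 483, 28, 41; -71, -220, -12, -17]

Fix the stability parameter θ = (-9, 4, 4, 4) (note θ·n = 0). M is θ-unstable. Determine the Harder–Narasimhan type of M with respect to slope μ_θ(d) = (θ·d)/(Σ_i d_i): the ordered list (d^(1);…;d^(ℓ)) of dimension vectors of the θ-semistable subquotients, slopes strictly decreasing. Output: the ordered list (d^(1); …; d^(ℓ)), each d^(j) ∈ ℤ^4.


Interval decomposition of M: I[1,1]^2, I[1,4]^2, I[3,3], I[3,4].
HN type (ℓ=2): μ^(1)=4; μ^(2)=-9

((0, 2, 4, 3); (4, 0, 0, 0))


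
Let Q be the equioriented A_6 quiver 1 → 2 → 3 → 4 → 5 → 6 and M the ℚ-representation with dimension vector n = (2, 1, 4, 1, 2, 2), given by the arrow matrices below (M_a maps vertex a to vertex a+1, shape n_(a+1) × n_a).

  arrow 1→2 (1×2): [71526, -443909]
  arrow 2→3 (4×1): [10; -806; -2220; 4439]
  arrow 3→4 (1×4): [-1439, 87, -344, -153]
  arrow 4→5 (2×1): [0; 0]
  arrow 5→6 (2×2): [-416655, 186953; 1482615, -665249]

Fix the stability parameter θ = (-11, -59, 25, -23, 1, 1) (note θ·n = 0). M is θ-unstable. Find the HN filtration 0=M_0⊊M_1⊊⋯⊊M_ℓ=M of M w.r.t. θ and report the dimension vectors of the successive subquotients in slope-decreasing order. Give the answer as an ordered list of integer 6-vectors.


Barcode: M ≅ I[1,1], I[1,4], I[3,3]^3, I[5,5], I[5,6], I[6,6]. HN layers by μ_θ (4 steps, strictly decreasing):
  μ^(1)=25; μ^(2)=1; μ^(3)=-11; μ^(4)=-35

((0, 0, 3, 0, 0, 0); (0, 0, 1, 1, 2, 2); (1, 0, 0, 0, 0, 0); (1, 1, 0, 0, 0, 0))


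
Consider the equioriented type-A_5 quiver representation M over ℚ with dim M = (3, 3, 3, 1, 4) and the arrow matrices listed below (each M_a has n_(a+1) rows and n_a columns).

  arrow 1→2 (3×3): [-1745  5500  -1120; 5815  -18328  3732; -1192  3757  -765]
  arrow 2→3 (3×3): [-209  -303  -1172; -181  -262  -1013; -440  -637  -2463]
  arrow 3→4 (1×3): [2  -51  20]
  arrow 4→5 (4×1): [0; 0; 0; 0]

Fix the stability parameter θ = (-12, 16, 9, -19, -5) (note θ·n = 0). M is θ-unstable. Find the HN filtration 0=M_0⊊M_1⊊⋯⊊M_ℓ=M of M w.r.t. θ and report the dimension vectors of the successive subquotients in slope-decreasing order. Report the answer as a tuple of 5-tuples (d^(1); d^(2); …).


Barcode: M ≅ I[1,1], I[1,2], I[1,4], I[2,3], I[3,3], I[5,5]^4. HN layers by μ_θ (6 steps, strictly decreasing):
  μ^(1)=16; μ^(2)=25/2; μ^(3)=9; μ^(4)=2; μ^(5)=-5; μ^(6)=-12

((0, 1, 0, 0, 0); (0, 1, 1, 0, 0); (0, 0, 1, 0, 0); (0, 1, 1, 1, 0); (0, 0, 0, 0, 4); (3, 0, 0, 0, 0))


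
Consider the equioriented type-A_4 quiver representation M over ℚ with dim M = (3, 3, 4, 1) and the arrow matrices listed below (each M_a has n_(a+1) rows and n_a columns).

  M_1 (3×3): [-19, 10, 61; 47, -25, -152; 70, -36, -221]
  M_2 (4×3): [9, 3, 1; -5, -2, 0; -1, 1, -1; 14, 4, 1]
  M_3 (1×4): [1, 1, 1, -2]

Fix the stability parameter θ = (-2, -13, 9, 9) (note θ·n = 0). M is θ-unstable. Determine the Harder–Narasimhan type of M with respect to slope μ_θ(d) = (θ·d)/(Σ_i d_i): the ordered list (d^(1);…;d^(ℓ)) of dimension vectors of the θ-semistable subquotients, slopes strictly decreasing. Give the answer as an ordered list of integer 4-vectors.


Interval decomposition of M: I[1,3]^2, I[1,4], I[3,3].
HN type (ℓ=2): μ^(1)=9; μ^(2)=-15/2

((0, 0, 4, 1); (3, 3, 0, 0))


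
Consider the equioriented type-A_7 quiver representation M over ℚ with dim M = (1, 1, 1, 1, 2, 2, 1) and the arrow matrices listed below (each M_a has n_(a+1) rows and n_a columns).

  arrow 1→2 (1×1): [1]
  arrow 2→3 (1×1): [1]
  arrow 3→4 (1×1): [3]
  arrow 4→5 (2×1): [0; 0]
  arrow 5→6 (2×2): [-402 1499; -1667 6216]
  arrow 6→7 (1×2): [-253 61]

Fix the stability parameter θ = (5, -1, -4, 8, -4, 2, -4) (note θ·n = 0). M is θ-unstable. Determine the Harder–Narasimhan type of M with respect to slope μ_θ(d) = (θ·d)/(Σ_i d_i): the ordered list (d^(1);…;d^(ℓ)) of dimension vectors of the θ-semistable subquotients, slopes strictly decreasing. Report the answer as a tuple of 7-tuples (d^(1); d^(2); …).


Barcode: M ≅ I[1,4], I[5,6], I[5,7]. HN layers by μ_θ (5 steps, strictly decreasing):
  μ^(1)=8; μ^(2)=2; μ^(3)=0; μ^(4)=-1; μ^(5)=-4

((0, 0, 0, 1, 0, 0, 0); (0, 0, 0, 0, 0, 1, 0); (1, 1, 1, 0, 0, 0, 0); (0, 0, 0, 0, 0, 1, 1); (0, 0, 0, 0, 2, 0, 0))


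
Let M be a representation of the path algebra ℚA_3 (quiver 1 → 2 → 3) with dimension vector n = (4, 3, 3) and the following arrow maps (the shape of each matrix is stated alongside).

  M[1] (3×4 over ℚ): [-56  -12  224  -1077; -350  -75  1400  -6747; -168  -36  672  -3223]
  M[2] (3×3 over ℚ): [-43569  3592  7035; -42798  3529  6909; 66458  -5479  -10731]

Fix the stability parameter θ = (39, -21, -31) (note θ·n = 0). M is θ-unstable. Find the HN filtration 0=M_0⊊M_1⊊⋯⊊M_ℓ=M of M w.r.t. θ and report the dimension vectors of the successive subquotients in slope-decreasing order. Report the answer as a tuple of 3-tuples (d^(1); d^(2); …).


Interval decomposition of M: I[1,1]^2, I[1,2], I[1,3], I[2,3], I[3,3].
HN type (ℓ=5): μ^(1)=39; μ^(2)=9; μ^(3)=-13/3; μ^(4)=-26; μ^(5)=-31

((2, 0, 0); (1, 1, 0); (1, 1, 1); (0, 1, 1); (0, 0, 1))


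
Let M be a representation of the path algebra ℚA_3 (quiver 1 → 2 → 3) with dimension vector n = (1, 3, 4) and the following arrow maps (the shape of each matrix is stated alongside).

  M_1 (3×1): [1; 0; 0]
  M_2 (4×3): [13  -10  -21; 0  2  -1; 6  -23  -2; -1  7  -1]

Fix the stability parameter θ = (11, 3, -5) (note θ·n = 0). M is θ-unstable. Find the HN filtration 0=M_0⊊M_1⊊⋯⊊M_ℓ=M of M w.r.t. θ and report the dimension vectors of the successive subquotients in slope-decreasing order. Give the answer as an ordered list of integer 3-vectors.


Via rank(M_{q-1}∘⋯∘M_p): M ≅ I[1,3], I[2,3]^2, I[3,3].
μ_θ-semistable layers: μ^(1)=3; μ^(2)=-1; μ^(3)=-5

((1, 1, 1); (0, 2, 2); (0, 0, 1))


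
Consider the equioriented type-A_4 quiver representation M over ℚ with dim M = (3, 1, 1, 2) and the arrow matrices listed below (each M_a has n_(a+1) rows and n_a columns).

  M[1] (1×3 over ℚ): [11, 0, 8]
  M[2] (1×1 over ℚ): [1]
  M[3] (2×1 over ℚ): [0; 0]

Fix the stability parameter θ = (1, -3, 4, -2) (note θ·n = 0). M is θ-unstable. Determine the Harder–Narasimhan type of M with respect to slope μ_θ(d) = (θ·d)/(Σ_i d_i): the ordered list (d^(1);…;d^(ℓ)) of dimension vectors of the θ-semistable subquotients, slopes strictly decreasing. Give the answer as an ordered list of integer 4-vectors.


Interval decomposition of M: I[1,1]^2, I[1,3], I[4,4]^2.
HN type (ℓ=4): μ^(1)=4; μ^(2)=1; μ^(3)=-1; μ^(4)=-2

((0, 0, 1, 0); (2, 0, 0, 0); (1, 1, 0, 0); (0, 0, 0, 2))


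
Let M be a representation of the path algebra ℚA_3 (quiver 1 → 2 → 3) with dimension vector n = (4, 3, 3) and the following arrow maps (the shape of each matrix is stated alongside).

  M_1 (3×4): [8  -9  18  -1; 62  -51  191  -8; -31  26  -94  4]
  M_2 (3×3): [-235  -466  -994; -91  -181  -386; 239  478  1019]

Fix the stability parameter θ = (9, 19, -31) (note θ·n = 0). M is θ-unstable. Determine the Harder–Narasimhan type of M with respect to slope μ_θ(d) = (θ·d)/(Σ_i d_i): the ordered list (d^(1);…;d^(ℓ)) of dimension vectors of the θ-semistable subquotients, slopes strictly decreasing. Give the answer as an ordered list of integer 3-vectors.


Barcode: M ≅ I[1,1], I[1,3]^3. HN layers by μ_θ (2 steps, strictly decreasing):
  μ^(1)=9; μ^(2)=-1

((1, 0, 0); (3, 3, 3))


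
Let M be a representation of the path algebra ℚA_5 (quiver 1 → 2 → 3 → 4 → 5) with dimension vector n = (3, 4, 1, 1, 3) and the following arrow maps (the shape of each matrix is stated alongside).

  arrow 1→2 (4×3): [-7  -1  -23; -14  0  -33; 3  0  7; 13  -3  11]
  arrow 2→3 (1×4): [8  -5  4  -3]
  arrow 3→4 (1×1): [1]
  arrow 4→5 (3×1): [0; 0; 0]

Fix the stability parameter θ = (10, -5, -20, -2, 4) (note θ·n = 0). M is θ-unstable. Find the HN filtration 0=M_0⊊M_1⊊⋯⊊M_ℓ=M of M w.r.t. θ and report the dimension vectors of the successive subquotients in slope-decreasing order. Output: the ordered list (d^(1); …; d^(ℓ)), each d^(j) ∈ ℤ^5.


Barcode: M ≅ I[1,2]^2, I[1,4], I[2,2], I[5,5]^3. HN layers by μ_θ (4 steps, strictly decreasing):
  μ^(1)=4; μ^(2)=5/2; μ^(3)=-2; μ^(4)=-5

((0, 0, 0, 0, 3); (2, 2, 0, 0, 0); (0, 0, 0, 1, 0); (1, 2, 1, 0, 0))


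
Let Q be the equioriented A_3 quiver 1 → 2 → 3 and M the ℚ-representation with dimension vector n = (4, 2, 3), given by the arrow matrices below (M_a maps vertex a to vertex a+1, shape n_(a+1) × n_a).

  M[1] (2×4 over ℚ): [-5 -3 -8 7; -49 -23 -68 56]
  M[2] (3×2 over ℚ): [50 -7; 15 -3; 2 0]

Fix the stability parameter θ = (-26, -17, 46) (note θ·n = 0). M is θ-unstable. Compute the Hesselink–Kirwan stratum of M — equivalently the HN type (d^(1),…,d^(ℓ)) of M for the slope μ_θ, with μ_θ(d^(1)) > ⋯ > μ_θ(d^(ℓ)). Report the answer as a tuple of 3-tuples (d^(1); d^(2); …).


Via rank(M_{q-1}∘⋯∘M_p): M ≅ I[1,1]^2, I[1,3]^2, I[3,3].
μ_θ-semistable layers: μ^(1)=46; μ^(2)=-17; μ^(3)=-26

((0, 0, 3); (0, 2, 0); (4, 0, 0))


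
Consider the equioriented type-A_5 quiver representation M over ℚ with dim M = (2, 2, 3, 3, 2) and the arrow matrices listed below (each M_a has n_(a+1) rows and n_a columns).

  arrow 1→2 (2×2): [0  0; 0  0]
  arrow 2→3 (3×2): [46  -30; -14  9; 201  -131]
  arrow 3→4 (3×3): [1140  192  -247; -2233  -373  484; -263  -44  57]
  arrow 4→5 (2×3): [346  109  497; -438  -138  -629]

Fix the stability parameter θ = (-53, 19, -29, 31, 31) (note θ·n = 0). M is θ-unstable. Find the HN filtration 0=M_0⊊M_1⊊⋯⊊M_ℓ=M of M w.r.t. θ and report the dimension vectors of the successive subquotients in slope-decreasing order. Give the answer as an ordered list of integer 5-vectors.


Via rank(M_{q-1}∘⋯∘M_p): M ≅ I[1,1]^2, I[2,5]^2, I[3,4].
μ_θ-semistable layers: μ^(1)=31; μ^(2)=-5; μ^(3)=-29; μ^(4)=-53

((0, 0, 0, 3, 2); (0, 2, 2, 0, 0); (0, 0, 1, 0, 0); (2, 0, 0, 0, 0))


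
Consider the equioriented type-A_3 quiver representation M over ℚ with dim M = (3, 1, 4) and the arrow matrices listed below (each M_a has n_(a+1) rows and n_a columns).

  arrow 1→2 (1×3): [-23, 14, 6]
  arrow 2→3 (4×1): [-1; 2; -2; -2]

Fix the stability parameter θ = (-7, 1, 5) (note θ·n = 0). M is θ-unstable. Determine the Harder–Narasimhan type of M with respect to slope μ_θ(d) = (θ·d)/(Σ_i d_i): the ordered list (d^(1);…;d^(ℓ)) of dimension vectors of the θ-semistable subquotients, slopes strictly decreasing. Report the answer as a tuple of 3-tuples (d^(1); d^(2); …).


Interval decomposition of M: I[1,1]^2, I[1,3], I[3,3]^3.
HN type (ℓ=3): μ^(1)=5; μ^(2)=1; μ^(3)=-7

((0, 0, 4); (0, 1, 0); (3, 0, 0))


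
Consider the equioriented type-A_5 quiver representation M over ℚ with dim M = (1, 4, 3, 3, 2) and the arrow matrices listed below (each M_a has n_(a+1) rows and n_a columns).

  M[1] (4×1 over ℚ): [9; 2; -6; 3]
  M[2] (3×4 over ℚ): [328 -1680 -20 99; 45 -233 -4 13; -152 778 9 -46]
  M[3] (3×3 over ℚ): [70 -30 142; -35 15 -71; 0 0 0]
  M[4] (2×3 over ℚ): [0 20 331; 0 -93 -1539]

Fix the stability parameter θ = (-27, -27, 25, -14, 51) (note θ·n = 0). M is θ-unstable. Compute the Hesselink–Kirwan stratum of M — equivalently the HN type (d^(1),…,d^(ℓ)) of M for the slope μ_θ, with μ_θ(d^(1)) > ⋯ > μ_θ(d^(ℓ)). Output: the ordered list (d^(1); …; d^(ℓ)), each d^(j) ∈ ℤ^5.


Via rank(M_{q-1}∘⋯∘M_p): M ≅ I[1,5], I[2,2], I[2,3]^2, I[4,4], I[4,5].
μ_θ-semistable layers: μ^(1)=51; μ^(2)=25; μ^(3)=11/2; μ^(4)=-14; μ^(5)=-27

((0, 0, 0, 0, 2); (0, 0, 2, 0, 0); (0, 0, 1, 1, 0); (0, 0, 0, 2, 0); (1, 4, 0, 0, 0))


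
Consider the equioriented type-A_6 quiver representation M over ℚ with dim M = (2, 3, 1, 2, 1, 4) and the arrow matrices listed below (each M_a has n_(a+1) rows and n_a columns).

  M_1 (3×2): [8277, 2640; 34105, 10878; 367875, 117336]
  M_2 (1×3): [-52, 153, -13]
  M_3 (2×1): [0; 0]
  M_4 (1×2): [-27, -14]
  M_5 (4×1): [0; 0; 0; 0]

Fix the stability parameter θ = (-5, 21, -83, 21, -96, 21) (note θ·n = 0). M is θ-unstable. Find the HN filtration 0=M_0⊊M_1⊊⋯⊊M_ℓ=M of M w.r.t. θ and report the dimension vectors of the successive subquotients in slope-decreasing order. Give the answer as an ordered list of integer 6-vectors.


Interval decomposition of M: I[1,2], I[1,3], I[2,2], I[4,4], I[4,5], I[6,6]^4.
HN type (ℓ=4): μ^(1)=21; μ^(2)=-5; μ^(3)=-67/3; μ^(4)=-75/2

((0, 2, 0, 1, 0, 4); (1, 0, 0, 0, 0, 0); (1, 1, 1, 0, 0, 0); (0, 0, 0, 1, 1, 0))


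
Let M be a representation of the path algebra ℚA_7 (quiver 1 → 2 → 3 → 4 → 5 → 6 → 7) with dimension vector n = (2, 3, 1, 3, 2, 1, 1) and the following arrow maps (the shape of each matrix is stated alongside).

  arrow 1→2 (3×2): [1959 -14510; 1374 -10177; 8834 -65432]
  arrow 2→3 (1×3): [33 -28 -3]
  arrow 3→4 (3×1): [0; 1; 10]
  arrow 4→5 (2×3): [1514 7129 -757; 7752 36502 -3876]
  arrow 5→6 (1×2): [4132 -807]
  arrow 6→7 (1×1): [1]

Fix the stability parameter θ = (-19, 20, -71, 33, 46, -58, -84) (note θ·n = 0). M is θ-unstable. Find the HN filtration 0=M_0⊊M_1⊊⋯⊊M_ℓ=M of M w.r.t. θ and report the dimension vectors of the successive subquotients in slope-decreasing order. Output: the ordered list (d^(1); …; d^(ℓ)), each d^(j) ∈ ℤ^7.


Via rank(M_{q-1}∘⋯∘M_p): M ≅ I[1,2], I[1,7], I[2,2], I[4,4], I[4,5].
μ_θ-semistable layers: μ^(1)=46; μ^(2)=33; μ^(3)=20; μ^(4)=-63/4; μ^(5)=-19; μ^(6)=-70/3

((0, 0, 0, 0, 1, 0, 0); (0, 0, 0, 2, 0, 0, 0); (0, 2, 0, 0, 0, 0, 0); (0, 0, 0, 1, 1, 1, 1); (1, 0, 0, 0, 0, 0, 0); (1, 1, 1, 0, 0, 0, 0))


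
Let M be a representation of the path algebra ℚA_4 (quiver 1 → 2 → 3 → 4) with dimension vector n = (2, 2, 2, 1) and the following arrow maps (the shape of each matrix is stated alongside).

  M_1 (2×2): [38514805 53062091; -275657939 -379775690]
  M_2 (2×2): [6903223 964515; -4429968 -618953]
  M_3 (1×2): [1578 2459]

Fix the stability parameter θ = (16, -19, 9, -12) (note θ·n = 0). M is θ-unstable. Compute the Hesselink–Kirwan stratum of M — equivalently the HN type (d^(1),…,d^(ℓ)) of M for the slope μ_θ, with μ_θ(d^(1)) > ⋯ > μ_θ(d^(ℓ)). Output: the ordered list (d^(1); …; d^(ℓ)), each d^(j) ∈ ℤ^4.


Interval decomposition of M: I[1,3], I[1,4].
HN type (ℓ=2): μ^(1)=9; μ^(2)=-3/2

((0, 0, 1, 0); (2, 2, 1, 1))
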